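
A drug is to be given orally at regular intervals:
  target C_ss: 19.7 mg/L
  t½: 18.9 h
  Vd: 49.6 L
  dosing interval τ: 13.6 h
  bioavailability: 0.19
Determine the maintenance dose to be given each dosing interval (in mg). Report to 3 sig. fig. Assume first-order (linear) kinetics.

k = ln2 / t½ = 0.693147 / 18.9 = 0.03667 h⁻¹
CL = k × Vd = 0.03667 × 49.6 = 1.819 L/h
At steady state, F × (Dose/τ) = Css × CL.
Dose = Css × CL × τ / F = 19.7 × 1.819 × 13.6 / 0.19 = 2565 mg

2570 mg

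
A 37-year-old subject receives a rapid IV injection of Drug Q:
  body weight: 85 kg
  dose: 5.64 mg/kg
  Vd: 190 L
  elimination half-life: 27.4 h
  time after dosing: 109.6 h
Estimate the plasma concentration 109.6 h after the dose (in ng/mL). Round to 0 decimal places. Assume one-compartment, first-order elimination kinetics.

158 ng/mL

Total dose = 5.64 × 85 = 479.4 mg
C₀ = Dose / Vd = 479.4 / 190 = 2.523 mg/L
k = ln2 / t½ = 0.693147 / 27.4 = 0.02530 h⁻¹
t / t½ = 109.6 / 27.4 = 4 half-lives
C = C₀ × (1/2)^4 = 2.523 × 0.06250 = 0.1577 mg/L
Convert: 0.1577 mg/L × 1000 = 157.7 ng/mL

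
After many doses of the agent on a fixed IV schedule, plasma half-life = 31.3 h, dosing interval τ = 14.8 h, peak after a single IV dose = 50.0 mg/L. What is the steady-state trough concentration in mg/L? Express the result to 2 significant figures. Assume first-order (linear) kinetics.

130 mg/L

k = ln2 / t½ = 0.693147 / 31.3 = 0.02215 h⁻¹
e^(−kτ) = e^(−0.02215 × 14.8) = 0.7205
Accumulation ratio R = 1 / (1 − e^(−kτ)) = 1 / (1 − 0.7205) = 3.578
Steady-state trough = C₀ × R × e^(−kτ) = 50.0 × 3.578 × 0.7205 = 128.9 mg/L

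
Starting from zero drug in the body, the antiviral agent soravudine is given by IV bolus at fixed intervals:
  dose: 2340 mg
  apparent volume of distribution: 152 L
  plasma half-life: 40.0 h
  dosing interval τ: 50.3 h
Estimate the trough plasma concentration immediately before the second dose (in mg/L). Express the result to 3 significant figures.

C₀ per dose = Dose / Vd = 2340 / 152 = 15.39 mg/L
k = ln2 / t½ = 0.693147 / 40.0 = 0.01733 h⁻¹
Fraction remaining after one interval: r = e^(−kτ) = e^(−0.01733 × 50.3) = 0.4182
Before dose 2, 1 dose has been given (aged 1τ).
C_trough = C₀ × r = 15.39 × 0.4182 = 6.436 mg/L

6.44 mg/L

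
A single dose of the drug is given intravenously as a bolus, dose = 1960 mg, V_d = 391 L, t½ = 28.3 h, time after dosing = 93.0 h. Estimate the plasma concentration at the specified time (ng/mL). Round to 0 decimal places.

C₀ = Dose / Vd = 1960 / 391 = 5.013 mg/L
k = ln2 / t½ = 0.693147 / 28.3 = 0.02449 h⁻¹
C = C₀ · e^(−k·t) = 5.013 × e^(−0.02449 × 93.0)
  = 5.013 × 0.1025 = 0.5138 mg/L
Convert: 0.5138 mg/L × 1000 = 513.8 ng/mL

514 ng/mL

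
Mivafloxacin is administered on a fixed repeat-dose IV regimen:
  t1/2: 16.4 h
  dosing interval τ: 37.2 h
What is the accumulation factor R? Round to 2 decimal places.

1.26

k = ln2 / t½ = 0.693147 / 16.4 = 0.04227 h⁻¹
e^(−kτ) = e^(−0.04227 × 37.2) = 0.2075
Accumulation ratio R = 1 / (1 − e^(−kτ)) = 1 / (1 − 0.2075) = 1.262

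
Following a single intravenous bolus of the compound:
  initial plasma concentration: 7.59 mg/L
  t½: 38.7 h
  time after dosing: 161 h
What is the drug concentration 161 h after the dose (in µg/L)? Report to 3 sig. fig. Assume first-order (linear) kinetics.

k = ln2 / t½ = 0.693147 / 38.7 = 0.01791 h⁻¹
C = C₀ · e^(−k·t) = 7.590 × e^(−0.01791 × 161)
  = 7.590 × 0.05594 = 0.4246 mg/L
Convert: 0.4246 mg/L × 1000 = 424.6 µg/L

425 µg/L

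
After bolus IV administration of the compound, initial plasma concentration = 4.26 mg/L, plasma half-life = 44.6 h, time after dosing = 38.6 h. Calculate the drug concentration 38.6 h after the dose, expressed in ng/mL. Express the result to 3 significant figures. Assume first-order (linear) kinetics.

k = ln2 / t½ = 0.693147 / 44.6 = 0.01554 h⁻¹
C = C₀ · e^(−k·t) = 4.260 × e^(−0.01554 × 38.6)
  = 4.260 × 0.5489 = 2.338 mg/L
Convert: 2.338 mg/L × 1000 = 2338 ng/mL

2340 ng/mL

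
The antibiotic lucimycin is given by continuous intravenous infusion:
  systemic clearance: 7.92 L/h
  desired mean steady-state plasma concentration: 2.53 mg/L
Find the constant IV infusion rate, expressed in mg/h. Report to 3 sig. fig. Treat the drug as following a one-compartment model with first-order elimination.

20.0 mg/h

At steady state, infusion rate R₀ = Css × CL = 2.53 × 7.920 = 20.04 mg/h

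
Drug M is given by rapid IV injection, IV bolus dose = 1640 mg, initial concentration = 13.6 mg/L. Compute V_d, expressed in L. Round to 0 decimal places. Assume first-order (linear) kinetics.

Vd = Dose / C₀ = 1640 / 13.6 = 120.6 L

121 L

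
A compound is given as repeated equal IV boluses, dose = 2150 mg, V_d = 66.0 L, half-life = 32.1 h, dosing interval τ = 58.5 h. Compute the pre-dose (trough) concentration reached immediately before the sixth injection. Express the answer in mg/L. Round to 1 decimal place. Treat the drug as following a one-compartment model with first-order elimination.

12.8 mg/L

C₀ per dose = Dose / Vd = 2150 / 66.0 = 32.58 mg/L
k = ln2 / t½ = 0.693147 / 32.1 = 0.02159 h⁻¹
Fraction remaining after one interval: r = e^(−kτ) = e^(−0.02159 × 58.5) = 0.2828
Before dose 6, 5 doses have been given (aged 1τ, 2τ, 3τ, 4τ, 5τ).
C_trough = C₀ × (r + r² + … + r^5) = C₀ × r(1−r^5)/(1−r)
        = 32.58 × 0.2828 × (1 − 0.001809) / (1 − 0.2828) = 12.82 mg/L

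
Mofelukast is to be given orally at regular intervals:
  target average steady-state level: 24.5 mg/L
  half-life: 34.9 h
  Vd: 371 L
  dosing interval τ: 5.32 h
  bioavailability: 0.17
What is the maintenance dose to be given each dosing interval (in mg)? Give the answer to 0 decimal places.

5649 mg

k = ln2 / t½ = 0.693147 / 34.9 = 0.01986 h⁻¹
CL = k × Vd = 0.01986 × 371 = 7.368 L/h
At steady state, F × (Dose/τ) = Css × CL.
Dose = Css × CL × τ / F = 24.5 × 7.368 × 5.32 / 0.17 = 5649 mg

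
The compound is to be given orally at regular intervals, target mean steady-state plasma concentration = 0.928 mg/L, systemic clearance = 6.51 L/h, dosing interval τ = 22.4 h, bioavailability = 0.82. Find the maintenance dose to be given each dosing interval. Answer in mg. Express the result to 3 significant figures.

At steady state, F × (Dose/τ) = Css × CL.
Dose = Css × CL × τ / F = 0.928 × 6.510 × 22.4 / 0.82 = 165.0 mg

165 mg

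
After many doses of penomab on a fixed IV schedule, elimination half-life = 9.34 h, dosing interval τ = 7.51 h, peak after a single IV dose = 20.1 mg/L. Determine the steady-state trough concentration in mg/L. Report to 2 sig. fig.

k = ln2 / t½ = 0.693147 / 9.34 = 0.07421 h⁻¹
e^(−kτ) = e^(−0.07421 × 7.51) = 0.5727
Accumulation ratio R = 1 / (1 − e^(−kτ)) = 1 / (1 − 0.5727) = 2.340
Steady-state trough = C₀ × R × e^(−kτ) = 20.1 × 2.340 × 0.5727 = 26.94 mg/L

27 mg/L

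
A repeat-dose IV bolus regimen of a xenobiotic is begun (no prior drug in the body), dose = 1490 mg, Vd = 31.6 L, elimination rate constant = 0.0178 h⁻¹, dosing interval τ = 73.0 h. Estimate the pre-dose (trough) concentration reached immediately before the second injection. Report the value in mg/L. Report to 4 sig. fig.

12.86 mg/L

C₀ per dose = Dose / Vd = 1490 / 31.6 = 47.15 mg/L
Fraction remaining after one interval: r = e^(−kτ) = e^(−0.01780 × 73.0) = 0.2727
Before dose 2, 1 dose has been given (aged 1τ).
C_trough = C₀ × r = 47.15 × 0.2727 = 12.86 mg/L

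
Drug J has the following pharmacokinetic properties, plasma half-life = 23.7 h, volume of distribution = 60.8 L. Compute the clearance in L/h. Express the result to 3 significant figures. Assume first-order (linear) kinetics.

1.78 L/h

k = ln2 / t½ = 0.693147 / 23.7 = 0.02925 h⁻¹
CL = k × Vd = 0.02925 × 60.8 = 1.778 L/h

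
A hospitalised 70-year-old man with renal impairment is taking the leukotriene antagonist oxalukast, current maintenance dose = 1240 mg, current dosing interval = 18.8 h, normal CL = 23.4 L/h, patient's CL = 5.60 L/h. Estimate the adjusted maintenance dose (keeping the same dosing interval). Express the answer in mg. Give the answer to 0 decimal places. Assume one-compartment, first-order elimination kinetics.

297 mg

To keep the same average steady-state level, dosing rate must scale with clearance.
CL ratio = 5.60 / 23.4 = 0.2393
New dose (same interval) = 1240 × 0.2393 = 296.7 mg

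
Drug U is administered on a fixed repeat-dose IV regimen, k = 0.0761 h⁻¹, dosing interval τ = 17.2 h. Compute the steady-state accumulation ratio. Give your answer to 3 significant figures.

e^(−kτ) = e^(−0.07610 × 17.2) = 0.2701
Accumulation ratio R = 1 / (1 − e^(−kτ)) = 1 / (1 − 0.2701) = 1.370

1.37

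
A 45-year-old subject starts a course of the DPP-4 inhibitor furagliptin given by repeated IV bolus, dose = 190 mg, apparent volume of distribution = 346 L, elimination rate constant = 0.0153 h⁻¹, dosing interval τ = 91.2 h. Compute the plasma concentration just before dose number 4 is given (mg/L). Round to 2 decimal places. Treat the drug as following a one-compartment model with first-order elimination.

C₀ per dose = Dose / Vd = 190 / 346 = 0.5491 mg/L
Fraction remaining after one interval: r = e^(−kτ) = e^(−0.01530 × 91.2) = 0.2477
Before dose 4, 3 doses have been given (aged 1τ, 2τ, 3τ).
C_trough = C₀ × (r + r² + … + r^3) = C₀ × r(1−r^3)/(1−r)
        = 0.5491 × 0.2477 × (1 − 0.01520) / (1 − 0.2477) = 0.1780 mg/L

0.18 mg/L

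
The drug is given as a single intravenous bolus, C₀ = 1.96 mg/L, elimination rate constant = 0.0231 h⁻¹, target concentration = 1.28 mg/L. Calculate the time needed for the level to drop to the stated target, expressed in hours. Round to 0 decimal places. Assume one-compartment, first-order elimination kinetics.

t = ln(C₀ / C) / k = ln(1.960 / 1.28) / 0.02310
  = ln(1.531) / 0.02310 = 0.4259 / 0.02310 = 18.44 h

18 h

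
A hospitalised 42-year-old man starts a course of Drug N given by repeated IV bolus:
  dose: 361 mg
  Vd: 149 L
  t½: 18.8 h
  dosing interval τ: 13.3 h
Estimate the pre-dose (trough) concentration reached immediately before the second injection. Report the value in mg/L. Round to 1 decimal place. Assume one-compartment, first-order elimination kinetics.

C₀ per dose = Dose / Vd = 361 / 149 = 2.423 mg/L
k = ln2 / t½ = 0.693147 / 18.8 = 0.03687 h⁻¹
Fraction remaining after one interval: r = e^(−kτ) = e^(−0.03687 × 13.3) = 0.6124
Before dose 2, 1 dose has been given (aged 1τ).
C_trough = C₀ × r = 2.423 × 0.6124 = 1.484 mg/L

1.5 mg/L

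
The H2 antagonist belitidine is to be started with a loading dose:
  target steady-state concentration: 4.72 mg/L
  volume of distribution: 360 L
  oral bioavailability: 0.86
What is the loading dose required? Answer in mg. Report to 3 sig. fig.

1980 mg

LD = Css × Vd / F = 4.72 × 360 / 0.86 = 1976 mg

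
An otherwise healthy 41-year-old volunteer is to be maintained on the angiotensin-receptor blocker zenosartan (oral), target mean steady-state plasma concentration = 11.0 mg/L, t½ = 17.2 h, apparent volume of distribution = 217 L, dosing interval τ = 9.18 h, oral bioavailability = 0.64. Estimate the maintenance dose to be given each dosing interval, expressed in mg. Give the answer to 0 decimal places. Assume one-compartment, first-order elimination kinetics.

1380 mg

k = ln2 / t½ = 0.693147 / 17.2 = 0.04030 h⁻¹
CL = k × Vd = 0.04030 × 217 = 8.745 L/h
At steady state, F × (Dose/τ) = Css × CL.
Dose = Css × CL × τ / F = 11.0 × 8.745 × 9.18 / 0.64 = 1380 mg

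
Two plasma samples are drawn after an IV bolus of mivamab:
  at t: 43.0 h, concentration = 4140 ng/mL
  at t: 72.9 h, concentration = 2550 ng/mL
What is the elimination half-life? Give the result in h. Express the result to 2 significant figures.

k = ln(C₁/C₂) / (t₂ − t₁) = ln(4140/2550) / (72.9 − 43.0)
  = 0.4846 / 29.90 = 0.01621 h⁻¹
t½ = ln2 / k = 0.693147 / 0.01621 = 42.76 h

43 h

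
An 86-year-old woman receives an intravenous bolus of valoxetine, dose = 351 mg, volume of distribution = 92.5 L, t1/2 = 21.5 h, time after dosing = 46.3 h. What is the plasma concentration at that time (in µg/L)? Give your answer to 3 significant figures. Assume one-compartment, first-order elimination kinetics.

C₀ = Dose / Vd = 351.0 / 92.5 = 3.795 mg/L
k = ln2 / t½ = 0.693147 / 21.5 = 0.03224 h⁻¹
C = C₀ · e^(−k·t) = 3.795 × e^(−0.03224 × 46.3)
  = 3.795 × 0.2248 = 0.8531 mg/L
Convert: 0.8531 mg/L × 1000 = 853.1 µg/L

853 µg/L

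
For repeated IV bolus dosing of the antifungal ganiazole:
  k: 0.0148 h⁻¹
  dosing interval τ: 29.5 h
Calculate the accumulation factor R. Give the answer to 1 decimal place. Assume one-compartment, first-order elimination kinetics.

2.8

e^(−kτ) = e^(−0.01480 × 29.5) = 0.6462
Accumulation ratio R = 1 / (1 − e^(−kτ)) = 1 / (1 − 0.6462) = 2.826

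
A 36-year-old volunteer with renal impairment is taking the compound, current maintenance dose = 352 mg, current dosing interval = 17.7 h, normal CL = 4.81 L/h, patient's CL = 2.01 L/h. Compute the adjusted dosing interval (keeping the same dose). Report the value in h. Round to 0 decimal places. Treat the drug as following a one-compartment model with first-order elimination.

To keep the same average steady-state level, dosing rate must scale with clearance.
CL ratio = 2.01 / 4.81 = 0.4179
New interval (same dose) = 17.7 / 0.4179 = 42.35 h

42 h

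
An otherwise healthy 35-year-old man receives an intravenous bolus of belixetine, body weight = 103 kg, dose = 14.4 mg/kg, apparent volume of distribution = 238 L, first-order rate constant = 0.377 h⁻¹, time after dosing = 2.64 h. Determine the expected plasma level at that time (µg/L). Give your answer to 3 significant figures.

Total dose = 14.4 × 103 = 1483 mg
C₀ = Dose / Vd = 1483 / 238 = 6.231 mg/L
C = C₀ · e^(−k·t) = 6.231 × e^(−0.3770 × 2.64)
  = 6.231 × 0.3696 = 2.303 mg/L
Convert: 2.303 mg/L × 1000 = 2303 µg/L

2300 µg/L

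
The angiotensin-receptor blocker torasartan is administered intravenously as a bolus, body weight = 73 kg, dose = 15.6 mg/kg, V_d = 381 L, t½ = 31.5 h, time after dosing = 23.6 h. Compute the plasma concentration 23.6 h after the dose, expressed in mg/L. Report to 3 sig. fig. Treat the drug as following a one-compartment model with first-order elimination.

1.78 mg/L

Total dose = 15.6 × 73 = 1139 mg
C₀ = Dose / Vd = 1139 / 381 = 2.990 mg/L
k = ln2 / t½ = 0.693147 / 31.5 = 0.02200 h⁻¹
C = C₀ · e^(−k·t) = 2.990 × e^(−0.02200 × 23.6)
  = 2.990 × 0.5950 = 1.779 mg/L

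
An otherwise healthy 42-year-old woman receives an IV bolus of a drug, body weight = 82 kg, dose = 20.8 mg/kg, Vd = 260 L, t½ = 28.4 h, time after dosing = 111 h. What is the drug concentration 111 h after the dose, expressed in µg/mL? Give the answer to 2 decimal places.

0.44 µg/mL

Total dose = 20.8 × 82 = 1706 mg
C₀ = Dose / Vd = 1706 / 260 = 6.562 mg/L
k = ln2 / t½ = 0.693147 / 28.4 = 0.02441 h⁻¹
C = C₀ · e^(−k·t) = 6.562 × e^(−0.02441 × 111)
  = 6.562 × 0.06657 = 0.4368 mg/L
(0.4368 mg/L = 0.4368 µg/mL)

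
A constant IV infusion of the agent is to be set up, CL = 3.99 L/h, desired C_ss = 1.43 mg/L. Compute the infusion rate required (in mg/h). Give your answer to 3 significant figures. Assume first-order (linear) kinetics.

At steady state, infusion rate R₀ = Css × CL = 1.43 × 3.990 = 5.706 mg/h

5.71 mg/h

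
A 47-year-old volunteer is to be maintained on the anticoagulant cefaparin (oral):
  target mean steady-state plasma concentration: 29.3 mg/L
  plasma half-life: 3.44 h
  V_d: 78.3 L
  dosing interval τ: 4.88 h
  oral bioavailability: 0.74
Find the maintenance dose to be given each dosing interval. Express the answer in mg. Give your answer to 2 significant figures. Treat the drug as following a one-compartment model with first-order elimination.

3000 mg

k = ln2 / t½ = 0.693147 / 3.44 = 0.2015 h⁻¹
CL = k × Vd = 0.2015 × 78.3 = 15.78 L/h
At steady state, F × (Dose/τ) = Css × CL.
Dose = Css × CL × τ / F = 29.3 × 15.78 × 4.88 / 0.74 = 3049 mg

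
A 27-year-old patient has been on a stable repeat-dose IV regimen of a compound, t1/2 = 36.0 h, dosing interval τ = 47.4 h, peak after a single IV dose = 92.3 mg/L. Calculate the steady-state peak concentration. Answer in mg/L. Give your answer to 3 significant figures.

k = ln2 / t½ = 0.693147 / 36.0 = 0.01925 h⁻¹
e^(−kτ) = e^(−0.01925 × 47.4) = 0.4015
Accumulation ratio R = 1 / (1 − e^(−kτ)) = 1 / (1 − 0.4015) = 1.671
Steady-state peak = C₀ × R = 92.3 × 1.671 = 154.2 mg/L

154 mg/L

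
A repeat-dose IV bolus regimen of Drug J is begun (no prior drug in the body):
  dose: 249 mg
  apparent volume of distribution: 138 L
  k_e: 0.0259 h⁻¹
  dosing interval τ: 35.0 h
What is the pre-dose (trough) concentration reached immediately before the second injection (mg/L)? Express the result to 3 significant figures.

0.729 mg/L

C₀ per dose = Dose / Vd = 249 / 138 = 1.804 mg/L
Fraction remaining after one interval: r = e^(−kτ) = e^(−0.02590 × 35.0) = 0.4039
Before dose 2, 1 dose has been given (aged 1τ).
C_trough = C₀ × r = 1.804 × 0.4039 = 0.7286 mg/L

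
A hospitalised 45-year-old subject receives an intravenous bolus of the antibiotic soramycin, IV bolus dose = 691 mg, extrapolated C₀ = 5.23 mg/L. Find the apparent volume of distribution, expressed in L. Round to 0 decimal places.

Vd = Dose / C₀ = 691.0 / 5.23 = 132.1 L

132 L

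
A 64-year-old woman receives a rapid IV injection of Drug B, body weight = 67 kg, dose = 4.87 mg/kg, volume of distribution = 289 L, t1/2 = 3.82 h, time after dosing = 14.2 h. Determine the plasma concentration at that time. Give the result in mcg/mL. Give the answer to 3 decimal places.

0.086 mcg/mL

Total dose = 4.87 × 67 = 326.3 mg
C₀ = Dose / Vd = 326.3 / 289 = 1.129 mg/L
k = ln2 / t½ = 0.693147 / 3.82 = 0.1815 h⁻¹
C = C₀ · e^(−k·t) = 1.129 × e^(−0.1815 × 14.2)
  = 1.129 × 0.07598 = 0.08578 mg/L
(0.08578 mg/L = 0.08578 mcg/mL)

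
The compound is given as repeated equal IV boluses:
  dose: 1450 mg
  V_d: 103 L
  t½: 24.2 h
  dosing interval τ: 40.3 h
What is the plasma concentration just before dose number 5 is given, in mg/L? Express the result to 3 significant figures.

6.42 mg/L

C₀ per dose = Dose / Vd = 1450 / 103 = 14.08 mg/L
k = ln2 / t½ = 0.693147 / 24.2 = 0.02864 h⁻¹
Fraction remaining after one interval: r = e^(−kτ) = e^(−0.02864 × 40.3) = 0.3153
Before dose 5, 4 doses have been given (aged 1τ, 2τ, 3τ, 4τ).
C_trough = C₀ × (r + r² + … + r^4) = C₀ × r(1−r^4)/(1−r)
        = 14.08 × 0.3153 × (1 − 0.009883) / (1 − 0.3153) = 6.420 mg/L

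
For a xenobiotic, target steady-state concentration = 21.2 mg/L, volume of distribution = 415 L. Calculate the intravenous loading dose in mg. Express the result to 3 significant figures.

LD = Css × Vd = 21.2 × 415 = 8798 mg

8800 mg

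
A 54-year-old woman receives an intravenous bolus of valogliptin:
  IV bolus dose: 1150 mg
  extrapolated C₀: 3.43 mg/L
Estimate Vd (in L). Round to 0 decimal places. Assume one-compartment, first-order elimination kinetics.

Vd = Dose / C₀ = 1150 / 3.43 = 335.3 L

335 L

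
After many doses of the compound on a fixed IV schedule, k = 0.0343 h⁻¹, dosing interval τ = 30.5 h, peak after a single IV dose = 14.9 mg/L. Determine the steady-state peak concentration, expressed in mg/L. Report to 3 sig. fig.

e^(−kτ) = e^(−0.03430 × 30.5) = 0.3513
Accumulation ratio R = 1 / (1 − e^(−kτ)) = 1 / (1 − 0.3513) = 1.542
Steady-state peak = C₀ × R = 14.9 × 1.542 = 22.98 mg/L

23.0 mg/L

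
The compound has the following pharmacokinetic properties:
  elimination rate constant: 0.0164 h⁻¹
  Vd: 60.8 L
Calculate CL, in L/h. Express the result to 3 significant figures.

CL = k × Vd = 0.0164 × 60.8 = 0.9971 L/h

0.997 L/h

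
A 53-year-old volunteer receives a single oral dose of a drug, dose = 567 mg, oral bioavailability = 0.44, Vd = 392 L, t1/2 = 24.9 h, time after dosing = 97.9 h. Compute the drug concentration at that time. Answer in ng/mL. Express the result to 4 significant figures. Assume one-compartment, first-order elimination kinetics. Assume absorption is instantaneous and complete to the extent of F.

Amount reaching circulation = F × Dose = 0.44 × 567.0 = 249.5 mg
C₀ = F·Dose / Vd = 249.5 / 392 = 0.6365 mg/L
k = ln2 / t½ = 0.693147 / 24.9 = 0.02784 h⁻¹
C = C₀ · e^(−k·t) = 0.6365 × e^(−0.02784 × 97.9)
  = 0.6365 × 0.06551 = 0.04170 mg/L
Convert: 0.04170 mg/L × 1000 = 41.70 ng/mL

41.70 ng/mL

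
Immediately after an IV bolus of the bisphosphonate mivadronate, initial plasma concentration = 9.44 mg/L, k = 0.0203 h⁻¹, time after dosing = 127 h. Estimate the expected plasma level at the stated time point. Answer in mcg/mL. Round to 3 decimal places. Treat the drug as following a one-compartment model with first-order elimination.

0.717 mcg/mL

C = C₀ · e^(−k·t) = 9.440 × e^(−0.02030 × 127)
  = 9.440 × 0.07592 = 0.7167 mg/L
(0.7167 mg/L = 0.7167 mcg/mL)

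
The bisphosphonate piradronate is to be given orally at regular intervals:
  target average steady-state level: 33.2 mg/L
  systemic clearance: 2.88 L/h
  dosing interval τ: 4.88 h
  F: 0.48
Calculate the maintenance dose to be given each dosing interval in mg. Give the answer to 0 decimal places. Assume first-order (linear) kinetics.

972 mg

At steady state, F × (Dose/τ) = Css × CL.
Dose = Css × CL × τ / F = 33.2 × 2.880 × 4.88 / 0.48 = 972.1 mg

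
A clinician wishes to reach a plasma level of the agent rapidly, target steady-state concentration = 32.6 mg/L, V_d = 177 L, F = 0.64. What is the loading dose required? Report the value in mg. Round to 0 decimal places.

LD = Css × Vd / F = 32.6 × 177 / 0.64 = 9016 mg

9016 mg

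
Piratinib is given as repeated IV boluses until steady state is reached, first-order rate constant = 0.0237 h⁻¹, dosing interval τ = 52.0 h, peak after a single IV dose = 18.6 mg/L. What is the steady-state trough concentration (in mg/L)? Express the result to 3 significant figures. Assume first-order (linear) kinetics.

e^(−kτ) = e^(−0.02370 × 52.0) = 0.2916
Accumulation ratio R = 1 / (1 − e^(−kτ)) = 1 / (1 − 0.2916) = 1.412
Steady-state trough = C₀ × R × e^(−kτ) = 18.6 × 1.412 × 0.2916 = 7.658 mg/L

7.66 mg/L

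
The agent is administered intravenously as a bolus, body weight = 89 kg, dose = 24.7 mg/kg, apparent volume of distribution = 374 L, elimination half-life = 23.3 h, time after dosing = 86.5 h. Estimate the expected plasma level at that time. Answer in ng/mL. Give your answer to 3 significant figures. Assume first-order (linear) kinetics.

448 ng/mL

Total dose = 24.7 × 89 = 2198 mg
C₀ = Dose / Vd = 2198 / 374 = 5.877 mg/L
k = ln2 / t½ = 0.693147 / 23.3 = 0.02975 h⁻¹
C = C₀ · e^(−k·t) = 5.877 × e^(−0.02975 × 86.5)
  = 5.877 × 0.07628 = 0.4483 mg/L
Convert: 0.4483 mg/L × 1000 = 448.3 ng/mL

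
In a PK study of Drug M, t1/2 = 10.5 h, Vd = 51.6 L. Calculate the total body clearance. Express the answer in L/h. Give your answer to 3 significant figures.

k = ln2 / t½ = 0.693147 / 10.5 = 0.06601 h⁻¹
CL = k × Vd = 0.06601 × 51.6 = 3.406 L/h

3.41 L/h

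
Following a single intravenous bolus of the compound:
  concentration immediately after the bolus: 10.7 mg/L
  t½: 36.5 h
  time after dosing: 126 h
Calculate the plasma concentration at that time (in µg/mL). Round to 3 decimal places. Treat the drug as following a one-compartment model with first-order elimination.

k = ln2 / t½ = 0.693147 / 36.5 = 0.01899 h⁻¹
C = C₀ · e^(−k·t) = 10.70 × e^(−0.01899 × 126)
  = 10.70 × 0.09138 = 0.9778 mg/L
(0.9778 mg/L = 0.9778 µg/mL)

0.978 µg/mL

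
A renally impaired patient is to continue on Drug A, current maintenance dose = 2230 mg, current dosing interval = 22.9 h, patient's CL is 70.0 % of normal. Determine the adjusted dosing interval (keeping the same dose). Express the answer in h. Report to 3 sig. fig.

To keep the same average steady-state level, dosing rate must scale with clearance.
CL ratio = 70.0 / 100 = 0.7000
New interval (same dose) = 22.9 / 0.7000 = 32.71 h

32.7 h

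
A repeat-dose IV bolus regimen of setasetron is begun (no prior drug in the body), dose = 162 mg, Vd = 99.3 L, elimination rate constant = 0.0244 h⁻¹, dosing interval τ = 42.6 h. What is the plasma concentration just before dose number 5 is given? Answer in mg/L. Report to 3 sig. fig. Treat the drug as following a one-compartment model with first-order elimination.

0.879 mg/L

C₀ per dose = Dose / Vd = 162 / 99.3 = 1.631 mg/L
Fraction remaining after one interval: r = e^(−kτ) = e^(−0.02440 × 42.6) = 0.3537
Before dose 5, 4 doses have been given (aged 1τ, 2τ, 3τ, 4τ).
C_trough = C₀ × (r + r² + … + r^4) = C₀ × r(1−r^4)/(1−r)
        = 1.631 × 0.3537 × (1 − 0.01565) / (1 − 0.3537) = 0.8786 mg/L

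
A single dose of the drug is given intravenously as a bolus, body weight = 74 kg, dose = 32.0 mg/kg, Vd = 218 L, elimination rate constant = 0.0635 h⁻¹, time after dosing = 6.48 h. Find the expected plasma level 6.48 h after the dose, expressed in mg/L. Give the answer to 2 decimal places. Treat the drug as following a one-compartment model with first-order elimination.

7.20 mg/L

Total dose = 32.0 × 74 = 2368 mg
C₀ = Dose / Vd = 2368 / 218 = 10.86 mg/L
C = C₀ · e^(−k·t) = 10.86 × e^(−0.06350 × 6.48)
  = 10.86 × 0.6627 = 7.197 mg/L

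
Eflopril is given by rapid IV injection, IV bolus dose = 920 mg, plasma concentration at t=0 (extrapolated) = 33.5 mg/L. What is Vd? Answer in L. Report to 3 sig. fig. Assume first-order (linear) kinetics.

Vd = Dose / C₀ = 920.0 / 33.5 = 27.46 L

27.5 L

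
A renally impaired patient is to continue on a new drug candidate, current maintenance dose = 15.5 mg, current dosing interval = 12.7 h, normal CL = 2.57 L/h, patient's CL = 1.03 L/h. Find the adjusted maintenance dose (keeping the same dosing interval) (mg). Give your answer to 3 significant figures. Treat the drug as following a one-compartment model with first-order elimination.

To keep the same average steady-state level, dosing rate must scale with clearance.
CL ratio = 1.03 / 2.57 = 0.4008
New dose (same interval) = 15.5 × 0.4008 = 6.212 mg

6.21 mg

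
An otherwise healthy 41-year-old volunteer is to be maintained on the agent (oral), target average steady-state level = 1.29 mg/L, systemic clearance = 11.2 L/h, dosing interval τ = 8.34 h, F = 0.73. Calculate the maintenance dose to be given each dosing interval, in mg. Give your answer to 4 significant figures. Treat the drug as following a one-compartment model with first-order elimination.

At steady state, F × (Dose/τ) = Css × CL.
Dose = Css × CL × τ / F = 1.29 × 11.20 × 8.34 / 0.73 = 165.1 mg

165.1 mg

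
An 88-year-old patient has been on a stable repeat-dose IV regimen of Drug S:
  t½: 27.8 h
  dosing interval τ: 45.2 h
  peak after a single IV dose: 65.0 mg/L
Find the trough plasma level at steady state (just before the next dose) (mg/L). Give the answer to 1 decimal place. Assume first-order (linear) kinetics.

k = ln2 / t½ = 0.693147 / 27.8 = 0.02493 h⁻¹
e^(−kτ) = e^(−0.02493 × 45.2) = 0.3241
Accumulation ratio R = 1 / (1 − e^(−kτ)) = 1 / (1 − 0.3241) = 1.480
Steady-state trough = C₀ × R × e^(−kτ) = 65.0 × 1.480 × 0.3241 = 31.18 mg/L

31.2 mg/L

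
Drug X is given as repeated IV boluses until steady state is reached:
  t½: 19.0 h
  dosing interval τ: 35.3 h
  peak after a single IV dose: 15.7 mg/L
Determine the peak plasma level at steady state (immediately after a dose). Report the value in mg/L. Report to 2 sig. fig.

k = ln2 / t½ = 0.693147 / 19.0 = 0.03648 h⁻¹
e^(−kτ) = e^(−0.03648 × 35.3) = 0.2759
Accumulation ratio R = 1 / (1 − e^(−kτ)) = 1 / (1 − 0.2759) = 1.381
Steady-state peak = C₀ × R = 15.7 × 1.381 = 21.68 mg/L

22 mg/L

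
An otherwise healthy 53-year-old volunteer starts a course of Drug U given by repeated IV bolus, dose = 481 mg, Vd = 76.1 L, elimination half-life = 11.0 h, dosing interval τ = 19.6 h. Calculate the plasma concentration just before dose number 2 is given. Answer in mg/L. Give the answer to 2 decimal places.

C₀ per dose = Dose / Vd = 481 / 76.1 = 6.321 mg/L
k = ln2 / t½ = 0.693147 / 11.0 = 0.06301 h⁻¹
Fraction remaining after one interval: r = e^(−kτ) = e^(−0.06301 × 19.6) = 0.2908
Before dose 2, 1 dose has been given (aged 1τ).
C_trough = C₀ × r = 6.321 × 0.2908 = 1.838 mg/L

1.84 mg/L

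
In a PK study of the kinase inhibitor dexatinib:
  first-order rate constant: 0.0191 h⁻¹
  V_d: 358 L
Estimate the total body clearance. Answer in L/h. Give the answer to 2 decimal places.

6.84 L/h

CL = k × Vd = 0.0191 × 358 = 6.838 L/h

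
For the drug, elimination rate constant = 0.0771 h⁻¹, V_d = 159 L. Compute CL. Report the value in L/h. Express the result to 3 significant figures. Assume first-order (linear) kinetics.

12.3 L/h

CL = k × Vd = 0.0771 × 159 = 12.26 L/h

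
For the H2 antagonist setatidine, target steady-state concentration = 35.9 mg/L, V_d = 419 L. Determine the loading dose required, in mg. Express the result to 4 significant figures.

15040 mg

LD = Css × Vd = 35.9 × 419 = 15040 mg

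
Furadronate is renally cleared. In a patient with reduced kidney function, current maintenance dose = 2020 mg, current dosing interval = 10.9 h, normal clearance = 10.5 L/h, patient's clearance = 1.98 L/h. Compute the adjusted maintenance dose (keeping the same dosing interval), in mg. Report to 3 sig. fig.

381 mg

To keep the same average steady-state level, dosing rate must scale with clearance.
CL ratio = 1.98 / 10.5 = 0.1886
New dose (same interval) = 2020 × 0.1886 = 381.0 mg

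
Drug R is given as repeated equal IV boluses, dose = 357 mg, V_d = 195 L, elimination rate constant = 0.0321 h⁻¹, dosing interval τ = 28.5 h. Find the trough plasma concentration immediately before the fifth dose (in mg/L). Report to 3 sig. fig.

C₀ per dose = Dose / Vd = 357 / 195 = 1.831 mg/L
Fraction remaining after one interval: r = e^(−kτ) = e^(−0.03210 × 28.5) = 0.4006
Before dose 5, 4 doses have been given (aged 1τ, 2τ, 3τ, 4τ).
C_trough = C₀ × (r + r² + … + r^4) = C₀ × r(1−r^4)/(1−r)
        = 1.831 × 0.4006 × (1 − 0.02575) / (1 − 0.4006) = 1.192 mg/L

1.19 mg/L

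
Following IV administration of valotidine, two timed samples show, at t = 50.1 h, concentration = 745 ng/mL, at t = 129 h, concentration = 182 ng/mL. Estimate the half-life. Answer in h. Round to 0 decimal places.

39 h

k = ln(C₁/C₂) / (t₂ − t₁) = ln(745/182) / (129 − 50.1)
  = 1.409 / 78.90 = 0.01786 h⁻¹
t½ = ln2 / k = 0.693147 / 0.01786 = 38.81 h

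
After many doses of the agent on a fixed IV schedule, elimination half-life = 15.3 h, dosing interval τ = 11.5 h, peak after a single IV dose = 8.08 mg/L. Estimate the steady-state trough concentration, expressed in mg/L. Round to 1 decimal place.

k = ln2 / t½ = 0.693147 / 15.3 = 0.04530 h⁻¹
e^(−kτ) = e^(−0.04530 × 11.5) = 0.5940
Accumulation ratio R = 1 / (1 − e^(−kτ)) = 1 / (1 − 0.5940) = 2.463
Steady-state trough = C₀ × R × e^(−kτ) = 8.08 × 2.463 × 0.5940 = 11.82 mg/L

11.8 mg/L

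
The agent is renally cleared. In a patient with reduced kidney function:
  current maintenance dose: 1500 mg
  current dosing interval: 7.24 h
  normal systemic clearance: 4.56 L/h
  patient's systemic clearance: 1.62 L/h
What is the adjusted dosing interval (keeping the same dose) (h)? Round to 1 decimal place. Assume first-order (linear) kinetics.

To keep the same average steady-state level, dosing rate must scale with clearance.
CL ratio = 1.62 / 4.56 = 0.3553
New interval (same dose) = 7.24 / 0.3553 = 20.38 h

20.4 h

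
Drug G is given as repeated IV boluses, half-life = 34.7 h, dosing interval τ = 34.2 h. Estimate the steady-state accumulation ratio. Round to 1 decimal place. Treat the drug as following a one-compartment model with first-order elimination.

k = ln2 / t½ = 0.693147 / 34.7 = 0.01998 h⁻¹
e^(−kτ) = e^(−0.01998 × 34.2) = 0.5049
Accumulation ratio R = 1 / (1 − e^(−kτ)) = 1 / (1 − 0.5049) = 2.020

2.0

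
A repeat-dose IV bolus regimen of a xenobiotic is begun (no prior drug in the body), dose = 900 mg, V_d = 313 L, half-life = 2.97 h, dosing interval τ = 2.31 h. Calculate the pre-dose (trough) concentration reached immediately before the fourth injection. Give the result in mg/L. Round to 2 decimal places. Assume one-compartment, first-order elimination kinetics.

C₀ per dose = Dose / Vd = 900 / 313 = 2.875 mg/L
k = ln2 / t½ = 0.693147 / 2.97 = 0.2334 h⁻¹
Fraction remaining after one interval: r = e^(−kτ) = e^(−0.2334 × 2.31) = 0.5832
Before dose 4, 3 doses have been given (aged 1τ, 2τ, 3τ).
C_trough = C₀ × (r + r² + … + r^3) = C₀ × r(1−r^3)/(1−r)
        = 2.875 × 0.5832 × (1 − 0.1984) / (1 − 0.5832) = 3.225 mg/L

3.23 mg/L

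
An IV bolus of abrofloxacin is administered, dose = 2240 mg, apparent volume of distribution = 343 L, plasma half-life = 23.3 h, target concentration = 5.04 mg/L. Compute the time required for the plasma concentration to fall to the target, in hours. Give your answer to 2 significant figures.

8.7 h

C₀ = Dose / Vd = 2240 / 343 = 6.531 mg/L
k = ln2 / t½ = 0.693147 / 23.3 = 0.02975 h⁻¹
t = ln(C₀ / C) / k = ln(6.531 / 5.04) / 0.02975
  = ln(1.296) / 0.02975 = 0.2593 / 0.02975 = 8.716 h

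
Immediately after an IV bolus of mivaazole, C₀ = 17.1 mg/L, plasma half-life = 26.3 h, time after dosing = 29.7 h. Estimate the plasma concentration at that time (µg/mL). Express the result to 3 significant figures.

k = ln2 / t½ = 0.693147 / 26.3 = 0.02636 h⁻¹
C = C₀ · e^(−k·t) = 17.10 × e^(−0.02636 × 29.7)
  = 17.10 × 0.4571 = 7.816 mg/L
(7.816 mg/L = 7.816 µg/mL)

7.82 µg/mL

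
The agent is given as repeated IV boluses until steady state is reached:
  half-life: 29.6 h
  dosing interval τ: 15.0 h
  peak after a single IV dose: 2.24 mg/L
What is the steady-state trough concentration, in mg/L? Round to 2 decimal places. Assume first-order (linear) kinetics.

5.32 mg/L

k = ln2 / t½ = 0.693147 / 29.6 = 0.02342 h⁻¹
e^(−kτ) = e^(−0.02342 × 15.0) = 0.7038
Accumulation ratio R = 1 / (1 − e^(−kτ)) = 1 / (1 − 0.7038) = 3.376
Steady-state trough = C₀ × R × e^(−kτ) = 2.24 × 3.376 × 0.7038 = 5.322 mg/L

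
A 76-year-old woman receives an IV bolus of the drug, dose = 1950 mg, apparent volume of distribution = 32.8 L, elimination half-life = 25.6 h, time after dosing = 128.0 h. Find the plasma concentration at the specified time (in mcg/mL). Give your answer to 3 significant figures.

1.86 mcg/mL

C₀ = Dose / Vd = 1950 / 32.8 = 59.45 mg/L
k = ln2 / t½ = 0.693147 / 25.6 = 0.02708 h⁻¹
t / t½ = 128.0 / 25.6 = 5 half-lives
C = C₀ × (1/2)^5 = 59.45 × 0.03125 = 1.858 mg/L
(1.858 mg/L = 1.858 mcg/mL)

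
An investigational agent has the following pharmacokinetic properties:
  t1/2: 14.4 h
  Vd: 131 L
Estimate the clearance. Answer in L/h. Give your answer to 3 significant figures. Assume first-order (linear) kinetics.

k = ln2 / t½ = 0.693147 / 14.4 = 0.04814 h⁻¹
CL = k × Vd = 0.04814 × 131 = 6.306 L/h

6.31 L/h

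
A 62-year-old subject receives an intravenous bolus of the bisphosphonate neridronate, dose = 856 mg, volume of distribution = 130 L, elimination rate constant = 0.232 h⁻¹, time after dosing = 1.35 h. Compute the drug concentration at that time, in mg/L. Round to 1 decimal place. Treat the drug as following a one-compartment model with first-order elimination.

C₀ = Dose / Vd = 856.0 / 130 = 6.585 mg/L
C = C₀ · e^(−k·t) = 6.585 × e^(−0.2320 × 1.35)
  = 6.585 × 0.7311 = 4.814 mg/L

4.8 mg/L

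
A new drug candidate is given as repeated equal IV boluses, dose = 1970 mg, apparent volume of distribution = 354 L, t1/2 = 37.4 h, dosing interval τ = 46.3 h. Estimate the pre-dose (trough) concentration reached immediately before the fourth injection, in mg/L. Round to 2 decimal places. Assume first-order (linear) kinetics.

C₀ per dose = Dose / Vd = 1970 / 354 = 5.565 mg/L
k = ln2 / t½ = 0.693147 / 37.4 = 0.01853 h⁻¹
Fraction remaining after one interval: r = e^(−kτ) = e^(−0.01853 × 46.3) = 0.4240
Before dose 4, 3 doses have been given (aged 1τ, 2τ, 3τ).
C_trough = C₀ × (r + r² + … + r^3) = C₀ × r(1−r^3)/(1−r)
        = 5.565 × 0.4240 × (1 − 0.07623) / (1 − 0.4240) = 3.784 mg/L

3.78 mg/L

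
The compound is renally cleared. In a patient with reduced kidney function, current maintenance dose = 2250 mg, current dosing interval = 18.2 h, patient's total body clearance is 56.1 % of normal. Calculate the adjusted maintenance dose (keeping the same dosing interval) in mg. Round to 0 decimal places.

1262 mg

To keep the same average steady-state level, dosing rate must scale with clearance.
CL ratio = 56.1 / 100 = 0.5610
New dose (same interval) = 2250 × 0.5610 = 1262 mg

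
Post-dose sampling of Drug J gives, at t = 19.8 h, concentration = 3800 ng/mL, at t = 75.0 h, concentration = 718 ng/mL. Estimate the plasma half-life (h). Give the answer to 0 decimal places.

23 h

k = ln(C₁/C₂) / (t₂ − t₁) = ln(3800/718) / (75.0 − 19.8)
  = 1.666 / 55.20 = 0.03018 h⁻¹
t½ = ln2 / k = 0.693147 / 0.03018 = 22.97 h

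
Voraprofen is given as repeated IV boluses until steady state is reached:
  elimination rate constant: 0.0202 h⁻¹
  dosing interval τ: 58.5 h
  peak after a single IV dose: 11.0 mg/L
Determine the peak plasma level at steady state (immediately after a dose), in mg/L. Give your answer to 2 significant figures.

16 mg/L

e^(−kτ) = e^(−0.02020 × 58.5) = 0.3068
Accumulation ratio R = 1 / (1 − e^(−kτ)) = 1 / (1 − 0.3068) = 1.443
Steady-state peak = C₀ × R = 11.0 × 1.443 = 15.87 mg/L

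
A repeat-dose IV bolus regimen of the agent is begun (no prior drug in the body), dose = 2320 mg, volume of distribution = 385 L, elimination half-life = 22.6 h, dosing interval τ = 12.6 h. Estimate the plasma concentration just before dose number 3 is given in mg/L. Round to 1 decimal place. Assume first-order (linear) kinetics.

C₀ per dose = Dose / Vd = 2320 / 385 = 6.026 mg/L
k = ln2 / t½ = 0.693147 / 22.6 = 0.03067 h⁻¹
Fraction remaining after one interval: r = e^(−kτ) = e^(−0.03067 × 12.6) = 0.6795
Before dose 3, 2 doses have been given (aged 1τ, 2τ).
C_trough = C₀ × (r + r²) = 6.026 × (0.6795 + 0.4617) = 6.877 mg/L

6.9 mg/L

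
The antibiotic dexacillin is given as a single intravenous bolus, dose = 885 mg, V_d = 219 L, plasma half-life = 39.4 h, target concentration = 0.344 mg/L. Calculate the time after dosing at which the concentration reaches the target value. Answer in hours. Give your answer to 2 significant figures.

140 h

C₀ = Dose / Vd = 885.0 / 219 = 4.041 mg/L
k = ln2 / t½ = 0.693147 / 39.4 = 0.01759 h⁻¹
t = ln(C₀ / C) / k = ln(4.041 / 0.344) / 0.01759
  = ln(11.75) / 0.01759 = 2.464 / 0.01759 = 140.1 h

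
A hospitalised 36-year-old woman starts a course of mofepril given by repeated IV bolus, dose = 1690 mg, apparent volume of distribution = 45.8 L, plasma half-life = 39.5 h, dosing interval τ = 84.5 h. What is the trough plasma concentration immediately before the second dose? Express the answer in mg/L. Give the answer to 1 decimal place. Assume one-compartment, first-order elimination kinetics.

8.4 mg/L

C₀ per dose = Dose / Vd = 1690 / 45.8 = 36.90 mg/L
k = ln2 / t½ = 0.693147 / 39.5 = 0.01755 h⁻¹
Fraction remaining after one interval: r = e^(−kτ) = e^(−0.01755 × 84.5) = 0.2270
Before dose 2, 1 dose has been given (aged 1τ).
C_trough = C₀ × r = 36.90 × 0.2270 = 8.376 mg/L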